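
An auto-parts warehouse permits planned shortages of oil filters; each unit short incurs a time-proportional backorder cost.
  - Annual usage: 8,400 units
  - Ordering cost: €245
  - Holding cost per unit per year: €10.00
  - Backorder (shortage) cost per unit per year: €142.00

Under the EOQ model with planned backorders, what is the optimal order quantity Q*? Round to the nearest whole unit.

664 units

Q* = √(2DS/H) · √((H + b)/b)
   = √(2 × 8,400 × 245 / 10) · √((10 + 142) / 142)
   = 641.561 × 1.0346 ≈ 663.77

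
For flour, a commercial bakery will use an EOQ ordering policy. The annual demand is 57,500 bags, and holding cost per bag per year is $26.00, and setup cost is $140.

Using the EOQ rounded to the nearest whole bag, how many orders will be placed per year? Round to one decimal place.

73.1 orders per year

Optimal lot size Q* = (2 × 57,500 × $140 / $26)^½ ≈ 786.91 → Q = 787
Orders per year = D/Q = 57,500 / 787 = 73.062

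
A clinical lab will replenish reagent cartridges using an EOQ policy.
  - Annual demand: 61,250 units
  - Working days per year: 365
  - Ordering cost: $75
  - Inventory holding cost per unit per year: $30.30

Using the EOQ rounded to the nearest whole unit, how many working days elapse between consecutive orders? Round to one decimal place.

3.3 days

Q* = √(2·D·S / H) = √(2·61,250·75 / 30.3) = √303,217.8 ≈ 550.65 → Q = 551 units
T = Q/D × 365 days = 551/61,250 × 365 = 3.284 days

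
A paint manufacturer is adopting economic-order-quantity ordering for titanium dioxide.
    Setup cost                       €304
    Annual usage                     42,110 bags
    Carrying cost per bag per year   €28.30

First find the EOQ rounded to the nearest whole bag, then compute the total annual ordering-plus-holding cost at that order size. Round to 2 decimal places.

Q* = √(2·D·S / H) = √(2·42,110·304 / 28.3) = √904,695.4 ≈ 951.15 → Q = 951 bags
Orders/yr = 42,110/951 = 44.280; ordering cost = 44.280 × €304 = €13,461.03
Average inventory = 951/2 = 475.5; holding cost = 475.5 × €28.3 = €13,456.65
Total = €13,461.03 + €13,456.65 = €26,917.68

€26,917.68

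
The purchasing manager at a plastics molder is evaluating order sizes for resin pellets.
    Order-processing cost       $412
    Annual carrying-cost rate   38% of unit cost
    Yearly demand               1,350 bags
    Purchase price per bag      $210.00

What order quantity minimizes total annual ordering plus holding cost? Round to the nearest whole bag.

H = i·C = 0.38 × $210 = $79.8000 per bag-year
EOQ = √(2DS/H) = √(2 × 1,350 × 412 / 79.8)
    = √(13,939.85) ≈ 118.07

118 bags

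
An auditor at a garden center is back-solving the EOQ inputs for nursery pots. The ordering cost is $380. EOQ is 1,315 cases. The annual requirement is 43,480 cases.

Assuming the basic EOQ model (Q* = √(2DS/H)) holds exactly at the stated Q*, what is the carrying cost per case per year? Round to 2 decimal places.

From Q* = √(2DS/H) ⇒ Q*² = 2DS/H.
H = 2DS / Q² = 2 × 43,480 × 380 / 1,315² = 19.1096

$19.11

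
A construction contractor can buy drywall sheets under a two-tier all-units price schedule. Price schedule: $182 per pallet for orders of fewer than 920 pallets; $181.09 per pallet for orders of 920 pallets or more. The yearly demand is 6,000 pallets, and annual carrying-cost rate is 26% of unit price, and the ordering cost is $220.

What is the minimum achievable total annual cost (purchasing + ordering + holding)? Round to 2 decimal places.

$1,103,176.98

H₁ = 26%×$182 = $47.3200;  H₂ = 26%×$181.09 = $47.0834
EOQ₁ = √(2×6,000×220/47.3200) = 236.20  (< 920, feasible at tier 1)
EOQ₂ = √(2×6,000×220/47.0834) = 236.79  (< 920 → use Q = 920 at tier-2 price)
TC(tier 1 (EOQ₁), Q≈236.2) = $1,103,176.98
TC(tier 2, Q≈920.0) = $1,109,633.15
Minimum at tier 1 (EOQ₁): $1,103,176.98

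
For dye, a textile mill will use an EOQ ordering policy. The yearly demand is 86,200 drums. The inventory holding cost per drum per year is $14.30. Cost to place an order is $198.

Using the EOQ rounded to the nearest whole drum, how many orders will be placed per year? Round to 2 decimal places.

Optimal lot size Q* = (2 × 86,200 × $198 / $14.3)^½ ≈ 1,545.02 → Q = 1,545
N = D/Q = 86,200/1,545 ≈ 55.793 orders/yr

55.79 orders per year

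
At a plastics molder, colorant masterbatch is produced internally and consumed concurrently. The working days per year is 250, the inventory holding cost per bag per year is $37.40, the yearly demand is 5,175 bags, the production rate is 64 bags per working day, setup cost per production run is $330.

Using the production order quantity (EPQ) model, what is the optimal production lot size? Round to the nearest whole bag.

367 bags

d = 5,175/250 = 20.7000 bags/day;  effective holding cost H(1 − d/p) = 37.4·(1 − 20.7000/64) = 25.30344
Q* = √(2DS / H_eff) = √(2·5,175·330 / 25.30344) ≈ 367.40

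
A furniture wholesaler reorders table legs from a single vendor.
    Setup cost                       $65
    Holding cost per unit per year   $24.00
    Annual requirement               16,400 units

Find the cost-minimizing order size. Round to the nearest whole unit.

298 units

Q* = √(2·D·S / H) = √(2·16,400·65 / 24) = √88,833.3 ≈ 298.05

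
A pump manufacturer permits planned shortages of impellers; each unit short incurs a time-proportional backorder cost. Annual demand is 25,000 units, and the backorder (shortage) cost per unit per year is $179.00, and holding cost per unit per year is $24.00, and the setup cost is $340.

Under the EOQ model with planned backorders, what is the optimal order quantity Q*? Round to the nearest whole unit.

896 units

Q* = √(2DS/H) · √((H + b)/b)
   = √(2 × 25,000 × 340 / 24) · √((24 + 179) / 179)
   = 841.625 × 1.0649 ≈ 896.27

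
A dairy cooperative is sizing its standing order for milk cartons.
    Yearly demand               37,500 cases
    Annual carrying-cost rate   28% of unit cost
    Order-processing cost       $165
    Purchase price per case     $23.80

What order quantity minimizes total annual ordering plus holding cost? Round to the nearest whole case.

Carrying cost H = $23.8 × 28% = $6.6640/case/yr
2DS/H = 2·37,500·165/6.664 = 1,856,992.80
EOQ = √1,856,992.80 ≈ 1,362.72

1,363 cases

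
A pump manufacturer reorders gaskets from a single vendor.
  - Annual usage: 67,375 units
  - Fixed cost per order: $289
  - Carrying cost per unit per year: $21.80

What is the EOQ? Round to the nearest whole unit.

1,337 units

EOQ = √(2DS/H) = √(2 × 67,375 × 289 / 21.8)
    = √(1,786,364.68) ≈ 1,336.55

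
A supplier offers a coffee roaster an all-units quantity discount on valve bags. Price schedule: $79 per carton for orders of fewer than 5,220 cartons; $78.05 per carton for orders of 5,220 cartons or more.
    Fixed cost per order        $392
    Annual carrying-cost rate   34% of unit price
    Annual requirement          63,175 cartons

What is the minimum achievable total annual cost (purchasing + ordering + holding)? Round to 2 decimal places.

$5,004,814.50

H₁ = 34%×$79 = $26.8600;  H₂ = 34%×$78.05 = $26.5370
EOQ₁ = √(2×63,175×392/26.8600) = 1,357.93  (< 5,220, feasible at tier 1)
EOQ₂ = √(2×63,175×392/26.5370) = 1,366.17  (< 5,220 → use Q = 5,220 at tier-2 price)
TC(tier 1 (EOQ₁), Q≈1,357.9) = $5,027,299.02
TC(tier 2, Q≈5,220.0) = $5,004,814.50
Minimum at tier 2: $5,004,814.50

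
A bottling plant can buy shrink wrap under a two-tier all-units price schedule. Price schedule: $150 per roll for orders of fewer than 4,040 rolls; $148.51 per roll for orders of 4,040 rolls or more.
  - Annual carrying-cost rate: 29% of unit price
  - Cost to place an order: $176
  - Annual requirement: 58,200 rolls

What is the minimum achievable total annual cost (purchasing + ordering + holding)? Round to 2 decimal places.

$8,732,814.60

H₁ = 29%×$150 = $43.5000;  H₂ = 29%×$148.51 = $43.0679
EOQ₁ = √(2×58,200×176/43.5000) = 686.26  (< 4,040, feasible at tier 1)
EOQ₂ = √(2×58,200×176/43.0679) = 689.69  (< 4,040 → use Q = 4,040 at tier-2 price)
TC(tier 1 (EOQ₁), Q≈686.3) = $8,759,852.28
TC(tier 2, Q≈4,040.0) = $8,732,814.60
Minimum at tier 2: $8,732,814.60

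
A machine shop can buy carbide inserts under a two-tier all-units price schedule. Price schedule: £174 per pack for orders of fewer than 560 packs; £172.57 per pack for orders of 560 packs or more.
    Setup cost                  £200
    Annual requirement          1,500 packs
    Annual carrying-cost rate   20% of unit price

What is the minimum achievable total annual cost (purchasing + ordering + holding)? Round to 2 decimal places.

H₁ = 20%×£174 = £34.8000;  H₂ = 20%×£172.57 = £34.5140
EOQ₁ = √(2×1,500×200/34.8000) = 131.31  (< 560, feasible at tier 1)
EOQ₂ = √(2×1,500×200/34.5140) = 131.85  (< 560 → use Q = 560 at tier-2 price)
TC(tier 1 (EOQ₁), Q≈131.3) = £265,569.46
TC(tier 2, Q≈560.0) = £269,054.63
Minimum at tier 1 (EOQ₁): £265,569.46

£265,569.46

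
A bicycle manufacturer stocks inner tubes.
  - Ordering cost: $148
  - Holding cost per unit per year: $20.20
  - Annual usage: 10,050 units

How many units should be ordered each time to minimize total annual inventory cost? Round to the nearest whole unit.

Q* = √(2·D·S / H) = √(2·10,050·148 / 20.2) = √147,267.3 ≈ 383.75

384 units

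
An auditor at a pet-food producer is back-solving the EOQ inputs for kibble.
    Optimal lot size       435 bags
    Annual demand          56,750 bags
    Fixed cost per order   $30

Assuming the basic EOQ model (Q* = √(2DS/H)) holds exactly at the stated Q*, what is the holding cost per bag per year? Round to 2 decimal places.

$17.99

Since Q* = (2DS/H)^½, squaring gives Q*²·H = 2DS.
H = 2DS / Q² = 2 × 56,750 × 30 / 435² = 17.9945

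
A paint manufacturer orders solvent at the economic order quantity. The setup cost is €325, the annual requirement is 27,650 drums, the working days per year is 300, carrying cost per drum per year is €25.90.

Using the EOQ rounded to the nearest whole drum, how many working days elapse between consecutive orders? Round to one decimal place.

EOQ = √(2DS/H) = √(2 × 27,650 × 325 / 25.9)
    = √(693,918.92) ≈ 833.02 → Q = 833 drums
T = Q/D × 300 days = 833/27,650 × 300 = 9.038 days

9.0 days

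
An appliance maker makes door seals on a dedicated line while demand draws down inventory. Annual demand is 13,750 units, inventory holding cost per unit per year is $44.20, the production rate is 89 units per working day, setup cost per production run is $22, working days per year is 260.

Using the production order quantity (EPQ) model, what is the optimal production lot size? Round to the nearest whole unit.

184 units

Daily demand d = 13,750/260 = 52.885; p = 89; 1 − d/p = 0.40579
EPQ = √(2DS / (H(1 − d/p)))
    = √(2 × 13,750 × 22 / (44.2 × 0.40579)) ≈ 183.66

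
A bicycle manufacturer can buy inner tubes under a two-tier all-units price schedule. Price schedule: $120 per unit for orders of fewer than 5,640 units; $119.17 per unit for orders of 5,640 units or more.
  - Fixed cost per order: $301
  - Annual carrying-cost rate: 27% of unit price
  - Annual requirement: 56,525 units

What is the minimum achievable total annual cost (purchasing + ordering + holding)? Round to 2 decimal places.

H₁ = 27%×$120 = $32.4000;  H₂ = 27%×$119.17 = $32.1759
EOQ₁ = √(2×56,525×301/32.4000) = 1,024.82  (< 5,640, feasible at tier 1)
EOQ₂ = √(2×56,525×301/32.1759) = 1,028.38  (< 5,640 → use Q = 5,640 at tier-2 price)
TC(tier 1 (EOQ₁), Q≈1,024.8) = $6,816,204.05
TC(tier 2, Q≈5,640.0) = $6,829,836.96
Minimum at tier 1 (EOQ₁): $6,816,204.05

$6,816,204.05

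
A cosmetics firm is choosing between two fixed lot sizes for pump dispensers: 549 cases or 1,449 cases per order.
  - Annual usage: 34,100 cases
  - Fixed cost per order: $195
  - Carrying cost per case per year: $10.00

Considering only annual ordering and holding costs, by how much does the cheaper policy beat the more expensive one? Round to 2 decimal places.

Annual cost at Q: ordering D·S/Q plus holding Q·H/2.
TC(549) = (34,100/549)×195 + (549/2)×10 = $14,857.02
TC(1,449) = (34,100/1,449)×195 + (1,449/2)×10 = $11,834.03
Lots of 1,449 are cheaper by $3,022.99.

$3,022.99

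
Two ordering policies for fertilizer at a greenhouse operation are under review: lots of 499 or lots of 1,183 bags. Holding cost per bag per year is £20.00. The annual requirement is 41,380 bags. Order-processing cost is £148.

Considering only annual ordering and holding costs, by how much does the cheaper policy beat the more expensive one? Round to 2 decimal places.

£256.15

TC(Q) = (D/Q)S + (Q/2)H
TC(499) = (41,380/499)×148 + (499/2)×20 = £17,263.03
TC(1,183) = (41,380/1,183)×148 + (1,183/2)×20 = £17,006.87
Cheaper: Q = 1,183.  Difference = £256.15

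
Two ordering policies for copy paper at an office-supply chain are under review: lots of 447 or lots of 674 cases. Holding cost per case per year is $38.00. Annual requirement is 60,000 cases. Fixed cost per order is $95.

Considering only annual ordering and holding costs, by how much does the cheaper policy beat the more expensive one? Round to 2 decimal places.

TC(Q) = (D/Q)S + (Q/2)H
TC(447) = (60,000/447)×95 + (447/2)×38 = $21,244.68
TC(674) = (60,000/674)×95 + (674/2)×38 = $21,262.97
Cheaper: Q = 447.  Difference = $18.30

$18.30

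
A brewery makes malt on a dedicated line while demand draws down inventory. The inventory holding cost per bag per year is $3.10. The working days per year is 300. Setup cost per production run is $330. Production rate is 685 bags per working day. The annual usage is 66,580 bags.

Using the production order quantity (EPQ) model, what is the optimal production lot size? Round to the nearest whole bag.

d = 66,580/300 = 221.9333 bags/day;  effective holding cost H(1 − d/p) = 3.1·(1 − 221.9333/685) = 2.09563
Q* = √(2DS / H_eff) = √(2·66,580·330 / 2.09563) ≈ 4,579.17

4,579 bags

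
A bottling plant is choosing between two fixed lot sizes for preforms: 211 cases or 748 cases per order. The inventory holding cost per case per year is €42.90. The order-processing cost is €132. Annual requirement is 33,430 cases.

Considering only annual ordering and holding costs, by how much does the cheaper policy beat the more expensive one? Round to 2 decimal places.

TC(Q) = (D/Q)S + (Q/2)H
TC(211) = (33,430/211)×132 + (211/2)×42.9 = €25,439.50
TC(748) = (33,430/748)×132 + (748/2)×42.9 = €21,944.01
Lots of 748 are cheaper by €3,495.49.

€3,495.49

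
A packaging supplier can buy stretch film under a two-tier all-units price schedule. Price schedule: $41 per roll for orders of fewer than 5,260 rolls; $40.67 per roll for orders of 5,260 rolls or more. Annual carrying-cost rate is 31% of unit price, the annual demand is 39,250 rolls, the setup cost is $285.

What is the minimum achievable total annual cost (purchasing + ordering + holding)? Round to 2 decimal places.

H₁ = 31%×$41 = $12.7100;  H₂ = 31%×$40.67 = $12.6077
EOQ₁ = √(2×39,250×285/12.7100) = 1,326.74  (< 5,260, feasible at tier 1)
EOQ₂ = √(2×39,250×285/12.6077) = 1,332.11  (< 5,260 → use Q = 5,260 at tier-2 price)
TC(tier 1 (EOQ₁), Q≈1,326.7) = $1,626,112.81
TC(tier 2, Q≈5,260.0) = $1,631,582.41
Minimum at tier 1 (EOQ₁): $1,626,112.81

$1,626,112.81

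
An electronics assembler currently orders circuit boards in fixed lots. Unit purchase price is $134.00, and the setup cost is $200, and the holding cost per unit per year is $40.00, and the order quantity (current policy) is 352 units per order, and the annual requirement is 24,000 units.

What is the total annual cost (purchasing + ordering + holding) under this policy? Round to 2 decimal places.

$3,236,676.36

Annual ordering cost = (D/Q)·S = (24,000/352) × 200 = $13,636.36
Annual holding cost  = (Q/2)·H = (352/2) × 40 = $7,040.00
Purchase cost = D·C = 24,000 × 134 = $3,216,000.00
Total = $13,636.36 + $7,040.00 + $3,216,000.00 = $3,236,676.36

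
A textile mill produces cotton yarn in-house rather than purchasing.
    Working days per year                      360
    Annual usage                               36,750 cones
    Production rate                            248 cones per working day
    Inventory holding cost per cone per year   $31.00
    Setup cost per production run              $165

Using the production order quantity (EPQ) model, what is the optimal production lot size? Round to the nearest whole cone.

Daily demand d = 36,750/360 = 102.083; p = 248; 1 − d/p = 0.58837
EPQ = √(2DS / (H(1 − d/p)))
    = √(2 × 36,750 × 165 / (31 × 0.58837)) ≈ 815.41

815 cones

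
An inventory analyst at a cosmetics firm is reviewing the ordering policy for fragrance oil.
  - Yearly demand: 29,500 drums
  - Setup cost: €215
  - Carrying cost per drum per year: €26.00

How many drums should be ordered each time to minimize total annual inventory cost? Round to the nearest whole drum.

EOQ = √(2DS/H) = √(2 × 29,500 × 215 / 26)
    = √(487,884.62) ≈ 698.49

698 drums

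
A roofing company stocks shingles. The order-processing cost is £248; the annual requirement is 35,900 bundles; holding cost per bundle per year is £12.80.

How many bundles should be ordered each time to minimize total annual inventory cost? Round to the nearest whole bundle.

EOQ = √(2DS/H) = √(2 × 35,900 × 248 / 12.8)
    = √(1,391,125.00) ≈ 1,179.46

1,179 bundles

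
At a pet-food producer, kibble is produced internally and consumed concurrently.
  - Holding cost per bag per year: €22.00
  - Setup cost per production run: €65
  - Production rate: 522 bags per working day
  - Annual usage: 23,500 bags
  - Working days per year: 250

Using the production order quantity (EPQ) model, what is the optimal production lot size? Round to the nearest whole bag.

412 bags

d = 23,500/250 = 94.0000 bags/day;  effective holding cost H(1 − d/p) = 22·(1 − 94.0000/522) = 18.03831
Q* = √(2DS / H_eff) = √(2·23,500·65 / 18.03831) ≈ 411.54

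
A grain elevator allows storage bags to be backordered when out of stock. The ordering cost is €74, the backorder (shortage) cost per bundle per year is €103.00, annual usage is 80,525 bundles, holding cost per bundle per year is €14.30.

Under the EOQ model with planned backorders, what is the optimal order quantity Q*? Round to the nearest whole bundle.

Basic EOQ = √(2·80,525·74/14.3) = 912.911
Backorder adjustment √((H+b)/b) = √((14.3+103)/103) = 1.0672
Q* = 912.911 × 1.0672 ≈ 974.22

974 bundles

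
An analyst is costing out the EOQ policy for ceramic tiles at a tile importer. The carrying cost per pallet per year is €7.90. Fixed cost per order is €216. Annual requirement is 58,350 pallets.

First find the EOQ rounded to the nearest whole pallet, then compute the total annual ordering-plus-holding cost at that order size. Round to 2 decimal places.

Optimal lot size Q* = (2 × 58,350 × €216 / €7.9)^½ ≈ 1,786.28 → Q = 1,786 pallets
Orders/yr = 58,350/1,786 = 32.671; ordering cost = 32.671 × €216 = €7,056.89
Average inventory = 1,786/2 = 893; holding cost = 893 × €7.9 = €7,054.70
Total = €7,056.89 + €7,054.70 = €14,111.59

€14,111.59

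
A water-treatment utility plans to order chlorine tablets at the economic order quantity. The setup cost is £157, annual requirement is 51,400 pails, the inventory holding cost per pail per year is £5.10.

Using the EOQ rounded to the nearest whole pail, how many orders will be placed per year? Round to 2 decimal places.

Optimal lot size Q* = (2 × 51,400 × £157 / £5.1)^½ ≈ 1,778.94 → Q = 1,779
Orders per year = D/Q = 51,400 / 1,779 = 28.893

28.89 orders per year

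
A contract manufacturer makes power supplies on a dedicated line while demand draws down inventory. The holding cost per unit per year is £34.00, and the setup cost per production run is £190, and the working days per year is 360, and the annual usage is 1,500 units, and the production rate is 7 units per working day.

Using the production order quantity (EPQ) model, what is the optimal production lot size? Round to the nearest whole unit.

d = 1,500/360 = 4.1667 units/day;  effective holding cost H(1 − d/p) = 34·(1 − 4.1667/7) = 13.76190
Q* = √(2DS / H_eff) = √(2·1,500·190 / 13.76190) ≈ 203.52

204 units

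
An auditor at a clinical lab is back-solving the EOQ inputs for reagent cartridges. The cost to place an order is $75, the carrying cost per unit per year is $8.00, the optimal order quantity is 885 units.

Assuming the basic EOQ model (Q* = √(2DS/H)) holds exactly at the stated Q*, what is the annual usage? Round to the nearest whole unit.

EOQ relation: Q² = 2DS/H, so rearrange for the unknown.
D = Q²H / (2S) = 885² × 8 / (2 × 75) = 41,772.00

41,772 units per year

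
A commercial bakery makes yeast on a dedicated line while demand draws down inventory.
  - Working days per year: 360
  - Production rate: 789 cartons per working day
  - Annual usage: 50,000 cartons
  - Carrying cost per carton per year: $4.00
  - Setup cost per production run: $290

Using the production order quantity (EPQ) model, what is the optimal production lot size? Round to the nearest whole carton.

d = 50,000/360 = 138.8889 cartons/day;  effective holding cost H(1 − d/p) = 4·(1 − 138.8889/789) = 3.29587
Q* = √(2DS / H_eff) = √(2·50,000·290 / 3.29587) ≈ 2,966.29

2,966 cartons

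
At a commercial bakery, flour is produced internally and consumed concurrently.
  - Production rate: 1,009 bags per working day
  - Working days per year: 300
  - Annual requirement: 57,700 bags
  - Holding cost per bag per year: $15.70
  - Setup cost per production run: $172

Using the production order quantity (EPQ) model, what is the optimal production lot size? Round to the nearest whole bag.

Daily demand d = 57,700/300 = 192.333; p = 1009; 1 − d/p = 0.80938
EPQ = √(2DS / (H(1 − d/p)))
    = √(2 × 57,700 × 172 / (15.7 × 0.80938)) ≈ 1,249.80

1,250 bags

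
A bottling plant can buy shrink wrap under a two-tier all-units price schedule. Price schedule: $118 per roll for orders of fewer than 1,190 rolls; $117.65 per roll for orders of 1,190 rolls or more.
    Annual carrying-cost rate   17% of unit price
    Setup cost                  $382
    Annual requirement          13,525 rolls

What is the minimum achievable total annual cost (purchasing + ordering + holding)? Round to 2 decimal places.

$1,607,458.19

H₁ = 17%×$118 = $20.0600;  H₂ = 17%×$117.65 = $20.0005
EOQ₁ = √(2×13,525×382/20.0600) = 717.71  (< 1,190, feasible at tier 1)
EOQ₂ = √(2×13,525×382/20.0005) = 718.78  (< 1,190 → use Q = 1,190 at tier-2 price)
TC(tier 1 (EOQ₁), Q≈717.7) = $1,610,347.29
TC(tier 2, Q≈1,190.0) = $1,607,458.19
Minimum at tier 2: $1,607,458.19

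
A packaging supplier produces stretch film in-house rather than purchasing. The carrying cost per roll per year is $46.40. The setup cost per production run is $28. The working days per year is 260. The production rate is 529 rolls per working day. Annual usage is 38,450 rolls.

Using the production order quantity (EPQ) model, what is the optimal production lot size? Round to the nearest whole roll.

254 rolls

d = 38,450/260 = 147.8846 rolls/day;  effective holding cost H(1 − d/p) = 46.4·(1 − 147.8846/529) = 33.42865
Q* = √(2DS / H_eff) = √(2·38,450·28 / 33.42865) ≈ 253.79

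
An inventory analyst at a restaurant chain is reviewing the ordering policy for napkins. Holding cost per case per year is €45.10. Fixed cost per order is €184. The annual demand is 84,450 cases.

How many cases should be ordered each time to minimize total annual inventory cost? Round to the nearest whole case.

EOQ = √(2DS/H) = √(2 × 84,450 × 184 / 45.1)
    = √(689,082.04) ≈ 830.11

830 cases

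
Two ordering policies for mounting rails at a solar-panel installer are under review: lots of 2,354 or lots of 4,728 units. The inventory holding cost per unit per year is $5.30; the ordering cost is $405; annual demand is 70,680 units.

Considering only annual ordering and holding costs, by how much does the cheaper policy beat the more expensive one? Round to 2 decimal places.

$185.22

For each Q, cost = (D/Q)·S + (Q/2)·H.
TC(2,354) = (70,680/2,354)×405 + (2,354/2)×5.3 = $18,398.42
TC(4,728) = (70,680/4,728)×405 + (4,728/2)×5.3 = $18,583.64
Cheaper: Q = 2,354.  Difference = $185.22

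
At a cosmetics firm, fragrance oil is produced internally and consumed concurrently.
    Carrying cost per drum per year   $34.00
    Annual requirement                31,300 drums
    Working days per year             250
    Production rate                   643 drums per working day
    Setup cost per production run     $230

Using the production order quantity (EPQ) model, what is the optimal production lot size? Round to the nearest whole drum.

d = 31,300/250 = 125.2000 drums/day;  effective holding cost H(1 − d/p) = 34·(1 − 125.2000/643) = 27.37978
Q* = √(2DS / H_eff) = √(2·31,300·230 / 27.37978) ≈ 725.16

725 drums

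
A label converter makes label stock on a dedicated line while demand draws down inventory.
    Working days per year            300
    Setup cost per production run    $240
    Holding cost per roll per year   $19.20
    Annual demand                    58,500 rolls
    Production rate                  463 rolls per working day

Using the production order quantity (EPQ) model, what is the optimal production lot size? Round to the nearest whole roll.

Daily demand d = 58,500/300 = 195.000; p = 463; 1 − d/p = 0.57883
EPQ = √(2DS / (H(1 − d/p)))
    = √(2 × 58,500 × 240 / (19.2 × 0.57883)) ≈ 1,589.54

1,590 rolls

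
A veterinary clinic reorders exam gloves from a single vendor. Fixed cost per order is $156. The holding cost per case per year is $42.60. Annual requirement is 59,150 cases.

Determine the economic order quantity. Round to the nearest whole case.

658 cases

2DS/H = 2·59,150·156/42.6 = 433,211.27
EOQ = √433,211.27 ≈ 658.19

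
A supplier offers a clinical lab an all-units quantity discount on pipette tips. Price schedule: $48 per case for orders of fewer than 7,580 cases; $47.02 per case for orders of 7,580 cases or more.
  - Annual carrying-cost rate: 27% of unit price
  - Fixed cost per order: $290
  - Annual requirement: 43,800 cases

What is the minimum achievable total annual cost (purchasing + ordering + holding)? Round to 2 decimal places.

H₁ = 27%×$48 = $12.9600;  H₂ = 27%×$47.02 = $12.6954
EOQ₁ = √(2×43,800×290/12.9600) = 1,400.07  (< 7,580, feasible at tier 1)
EOQ₂ = √(2×43,800×290/12.6954) = 1,414.58  (< 7,580 → use Q = 7,580 at tier-2 price)
TC(tier 1 (EOQ₁), Q≈1,400.1) = $2,120,544.86
TC(tier 2, Q≈7,580.0) = $2,109,267.29
Minimum at tier 2: $2,109,267.29

$2,109,267.29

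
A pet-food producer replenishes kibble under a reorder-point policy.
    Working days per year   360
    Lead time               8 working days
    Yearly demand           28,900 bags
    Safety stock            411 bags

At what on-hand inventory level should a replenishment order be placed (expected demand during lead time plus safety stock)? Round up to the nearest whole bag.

Daily demand d = 28,900 / 360 = 80.278 bags/day
Demand during lead time = 80.278 × 8 = 642.22
Reorder point = 642.22 + 411 = 1,053.22 → round up

1,054 bags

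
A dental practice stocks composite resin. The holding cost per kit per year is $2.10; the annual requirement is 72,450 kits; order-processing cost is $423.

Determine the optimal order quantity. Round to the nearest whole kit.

Optimal lot size Q* = (2 × 72,450 × $423 / $2.1)^½ ≈ 5,402.50

5,402 kits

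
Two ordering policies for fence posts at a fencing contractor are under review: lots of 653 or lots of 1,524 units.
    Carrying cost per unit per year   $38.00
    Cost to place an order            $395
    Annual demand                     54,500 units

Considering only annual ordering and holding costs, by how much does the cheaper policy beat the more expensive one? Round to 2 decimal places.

$2,292.42

For each Q, cost = (D/Q)·S + (Q/2)·H.
TC(653) = (54,500/653)×395 + (653/2)×38 = $45,374.08
TC(1,524) = (54,500/1,524)×395 + (1,524/2)×38 = $43,081.66
Cheaper: Q = 1,524.  Difference = $2,292.42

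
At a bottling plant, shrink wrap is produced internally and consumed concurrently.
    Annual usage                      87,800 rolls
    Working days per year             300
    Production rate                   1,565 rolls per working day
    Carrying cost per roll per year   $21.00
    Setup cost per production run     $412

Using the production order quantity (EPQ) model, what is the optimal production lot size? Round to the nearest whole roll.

Daily demand d = 87,800/300 = 292.667; p = 1565; 1 − d/p = 0.81299
EPQ = √(2DS / (H(1 − d/p)))
    = √(2 × 87,800 × 412 / (21 × 0.81299)) ≈ 2,058.53

2,059 rolls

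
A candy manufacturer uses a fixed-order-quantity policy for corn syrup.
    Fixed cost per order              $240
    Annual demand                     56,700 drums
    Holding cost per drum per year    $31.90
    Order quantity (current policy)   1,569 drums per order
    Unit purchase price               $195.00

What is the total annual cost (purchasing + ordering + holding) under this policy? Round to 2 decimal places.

$11,090,198.59

Ordering: D/Q × S = 56,700/1,569 × $240 = $8,673.04
Holding:  Q/2 × H = 1,569/2 × $31.9 = $25,025.55
Purchase cost = D·C = 56,700 × 195 = $11,056,500.00
Total = $8,673.04 + $25,025.55 + $11,056,500.00 = $11,090,198.59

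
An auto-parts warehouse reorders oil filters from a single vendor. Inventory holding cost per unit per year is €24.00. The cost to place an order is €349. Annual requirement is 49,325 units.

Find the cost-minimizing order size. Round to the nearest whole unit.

Q* = √(2·D·S / H) = √(2·49,325·349 / 24) = √1,434,535.4 ≈ 1,197.72

1,198 units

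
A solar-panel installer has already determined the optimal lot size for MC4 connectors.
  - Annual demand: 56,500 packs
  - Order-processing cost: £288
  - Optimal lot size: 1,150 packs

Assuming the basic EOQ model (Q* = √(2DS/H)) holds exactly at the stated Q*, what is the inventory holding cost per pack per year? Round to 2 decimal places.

£24.61

EOQ relation: Q² = 2DS/H, so rearrange for the unknown.
H = 2DS / Q² = 2 × 56,500 × 288 / 1,150² = 24.6079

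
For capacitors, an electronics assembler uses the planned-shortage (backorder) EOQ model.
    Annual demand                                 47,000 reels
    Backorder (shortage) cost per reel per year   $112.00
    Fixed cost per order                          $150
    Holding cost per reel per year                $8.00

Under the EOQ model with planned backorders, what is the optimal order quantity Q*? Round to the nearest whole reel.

1,374 reels

Q* = √(2DS/H) · √((H + b)/b)
   = √(2 × 47,000 × 150 / 8) · √((8 + 112) / 112)
   = 1,327.592 × 1.0351 ≈ 1,374.19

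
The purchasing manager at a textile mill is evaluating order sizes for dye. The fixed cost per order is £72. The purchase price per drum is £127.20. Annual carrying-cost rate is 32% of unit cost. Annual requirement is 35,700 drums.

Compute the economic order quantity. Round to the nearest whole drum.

355 drums

Holding cost per drum per year: H = 32% × £127.2 = £40.7040
Optimal lot size Q* = (2 × 35,700 × £72 / £40.704)^½ ≈ 355.38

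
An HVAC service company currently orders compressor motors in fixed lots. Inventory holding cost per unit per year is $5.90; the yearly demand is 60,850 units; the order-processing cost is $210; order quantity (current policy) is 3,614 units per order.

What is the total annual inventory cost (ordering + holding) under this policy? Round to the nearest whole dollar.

$14,197

Annual ordering cost = (D/Q)·S = (60,850/3,614) × 210 = $3,535.83
Annual holding cost  = (Q/2)·H = (3,614/2) × 5.9 = $10,661.30
Total = $3,535.83 + $10,661.30 = $14,197.13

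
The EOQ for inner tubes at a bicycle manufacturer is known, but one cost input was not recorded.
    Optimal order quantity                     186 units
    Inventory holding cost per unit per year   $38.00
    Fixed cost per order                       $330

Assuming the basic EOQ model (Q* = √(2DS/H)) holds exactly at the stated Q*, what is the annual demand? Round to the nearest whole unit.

EOQ relation: Q² = 2DS/H, so rearrange for the unknown.
D = Q²H / (2S) = 186² × 38 / (2 × 330) = 1,991.89

1,992 units per year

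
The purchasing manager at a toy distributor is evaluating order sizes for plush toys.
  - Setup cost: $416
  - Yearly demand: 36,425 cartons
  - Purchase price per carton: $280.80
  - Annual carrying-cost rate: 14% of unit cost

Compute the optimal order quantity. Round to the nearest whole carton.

Carrying cost H = $280.8 × 14% = $39.3120/carton/yr
Optimal lot size Q* = (2 × 36,425 × $416 / $39.312)^½ ≈ 878.01

878 cartons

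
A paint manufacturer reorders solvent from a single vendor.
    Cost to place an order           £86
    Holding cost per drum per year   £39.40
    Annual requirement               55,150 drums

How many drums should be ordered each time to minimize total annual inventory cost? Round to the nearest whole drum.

Q* = √(2·D·S / H) = √(2·55,150·86 / 39.4) = √240,756.3 ≈ 490.67

491 drums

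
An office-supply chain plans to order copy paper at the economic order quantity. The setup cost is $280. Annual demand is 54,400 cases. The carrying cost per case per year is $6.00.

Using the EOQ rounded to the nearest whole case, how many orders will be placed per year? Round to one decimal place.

Optimal lot size Q* = (2 × 54,400 × $280 / $6)^½ ≈ 2,253.29 → Q = 2,253
Orders per year = D/Q = 54,400 / 2,253 = 24.146

24.1 orders per year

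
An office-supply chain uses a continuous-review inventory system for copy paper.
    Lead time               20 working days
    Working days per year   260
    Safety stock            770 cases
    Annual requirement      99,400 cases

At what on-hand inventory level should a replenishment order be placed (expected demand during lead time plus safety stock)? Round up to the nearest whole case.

8,417 cases

Daily demand d = 99,400 / 260 = 382.308 cases/day
Demand during lead time = 382.308 × 20 = 7,646.15
Reorder point = 7,646.15 + 770 = 8,416.15 → round up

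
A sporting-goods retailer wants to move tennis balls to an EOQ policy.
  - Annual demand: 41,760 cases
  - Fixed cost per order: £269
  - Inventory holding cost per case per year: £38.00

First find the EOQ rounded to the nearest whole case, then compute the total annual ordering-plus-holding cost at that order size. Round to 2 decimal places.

EOQ = √(2DS/H) = √(2 × 41,760 × 269 / 38)
    = √(591,233.68) ≈ 768.92 → Q = 769 cases
Annual ordering cost = (D/Q)·S = (41,760/769) × 269 = £14,607.85
Annual holding cost  = (Q/2)·H = (769/2) × 38 = £14,611.00
Total = £14,607.85 + £14,611.00 = £29,218.85

£29,218.85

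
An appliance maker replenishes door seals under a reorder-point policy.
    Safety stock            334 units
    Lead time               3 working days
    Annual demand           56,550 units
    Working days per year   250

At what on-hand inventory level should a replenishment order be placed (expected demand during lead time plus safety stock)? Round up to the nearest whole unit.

Daily demand d = 56,550 / 250 = 226.200 units/day
Demand during lead time = 226.200 × 3 = 678.60
Reorder point = 678.60 + 334 = 1,012.60 → round up

1,013 units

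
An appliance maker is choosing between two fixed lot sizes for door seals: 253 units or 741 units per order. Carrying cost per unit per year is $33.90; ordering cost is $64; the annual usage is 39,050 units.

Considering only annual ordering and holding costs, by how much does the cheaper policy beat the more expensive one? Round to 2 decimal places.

For each Q, cost = (D/Q)·S + (Q/2)·H.
TC(253) = (39,050/253)×64 + (253/2)×33.9 = $14,166.61
TC(741) = (39,050/741)×64 + (741/2)×33.9 = $15,932.69
Cheaper: Q = 253.  Difference = $1,766.08

$1,766.08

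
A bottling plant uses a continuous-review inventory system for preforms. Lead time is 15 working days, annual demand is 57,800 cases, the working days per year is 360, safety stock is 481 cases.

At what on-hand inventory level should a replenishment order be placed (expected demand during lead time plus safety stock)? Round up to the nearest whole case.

2,890 cases

Daily demand d = 57,800 / 360 = 160.556 cases/day
Demand during lead time = 160.556 × 15 = 2,408.33
Reorder point = 2,408.33 + 481 = 2,889.33 → round up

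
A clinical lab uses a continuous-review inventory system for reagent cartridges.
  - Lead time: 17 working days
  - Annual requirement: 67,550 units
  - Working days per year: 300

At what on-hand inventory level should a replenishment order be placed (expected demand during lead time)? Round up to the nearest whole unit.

3,828 units

Daily demand d = 67,550 / 300 = 225.167 units/day
Demand during lead time = 225.167 × 17 = 3,827.83
Reorder point = 3,827.83 → round up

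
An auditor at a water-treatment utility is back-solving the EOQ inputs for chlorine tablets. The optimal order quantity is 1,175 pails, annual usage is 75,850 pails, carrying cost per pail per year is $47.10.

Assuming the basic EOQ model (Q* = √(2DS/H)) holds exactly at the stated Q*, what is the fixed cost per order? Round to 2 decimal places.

$428.66

From Q* = √(2DS/H) ⇒ Q*² = 2DS/H.
S = Q²H / (2D) = 1,175² × 47.1 / (2 × 75,850) = 428.6581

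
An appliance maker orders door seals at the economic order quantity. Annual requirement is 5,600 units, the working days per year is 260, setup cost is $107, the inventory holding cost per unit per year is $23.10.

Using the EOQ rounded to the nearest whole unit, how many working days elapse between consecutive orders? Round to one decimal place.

10.6 days

2DS/H = 2·5,600·107/23.1 = 51,878.79
EOQ = √51,878.79 ≈ 227.77 → Q = 228 units
Days between orders = 260 / (D/Q) = 260 / 24.561 ≈ 10.586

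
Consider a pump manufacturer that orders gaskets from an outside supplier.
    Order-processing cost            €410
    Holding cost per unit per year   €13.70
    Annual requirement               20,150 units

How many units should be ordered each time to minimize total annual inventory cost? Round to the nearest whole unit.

Optimal lot size Q* = (2 × 20,150 × €410 / €13.7)^½ ≈ 1,098.21

1,098 units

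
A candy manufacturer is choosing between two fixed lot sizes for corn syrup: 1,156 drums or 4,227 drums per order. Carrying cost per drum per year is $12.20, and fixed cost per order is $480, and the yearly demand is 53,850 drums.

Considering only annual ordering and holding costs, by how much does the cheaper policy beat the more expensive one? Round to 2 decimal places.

For each Q, cost = (D/Q)·S + (Q/2)·H.
TC(1,156) = (53,850/1,156)×480 + (1,156/2)×12.2 = $29,411.46
TC(4,227) = (53,850/4,227)×480 + (4,227/2)×12.2 = $31,899.68
Lots of 1,156 are cheaper by $2,488.21.

$2,488.21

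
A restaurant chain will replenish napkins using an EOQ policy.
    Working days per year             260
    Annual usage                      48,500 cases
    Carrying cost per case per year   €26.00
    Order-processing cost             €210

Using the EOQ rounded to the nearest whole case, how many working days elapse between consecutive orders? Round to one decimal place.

Optimal lot size Q* = (2 × 48,500 × €210 / €26)^½ ≈ 885.13 → Q = 885 cases
Cycle time = (working days × Q)/D = (260 × 885) / 48,500 = 4.744 days

4.7 days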